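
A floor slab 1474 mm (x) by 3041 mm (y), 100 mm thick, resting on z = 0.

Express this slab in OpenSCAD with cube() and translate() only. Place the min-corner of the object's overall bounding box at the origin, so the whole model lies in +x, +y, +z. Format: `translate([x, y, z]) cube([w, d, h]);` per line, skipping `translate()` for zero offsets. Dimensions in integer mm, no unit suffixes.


cube([1474, 3041, 100]);


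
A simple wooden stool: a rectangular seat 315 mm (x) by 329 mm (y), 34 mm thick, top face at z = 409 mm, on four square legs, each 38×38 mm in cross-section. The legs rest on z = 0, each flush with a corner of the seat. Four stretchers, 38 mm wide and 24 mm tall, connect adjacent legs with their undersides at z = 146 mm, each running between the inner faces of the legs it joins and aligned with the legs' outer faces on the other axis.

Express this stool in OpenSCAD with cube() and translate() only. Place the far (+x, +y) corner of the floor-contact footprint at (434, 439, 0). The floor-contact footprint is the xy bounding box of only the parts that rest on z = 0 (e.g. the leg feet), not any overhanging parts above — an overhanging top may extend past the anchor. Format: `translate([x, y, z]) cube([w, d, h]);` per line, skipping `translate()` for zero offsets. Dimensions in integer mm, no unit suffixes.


translate([119, 110, 375]) cube([315, 329, 34]);
translate([119, 110, 0]) cube([38, 38, 375]);
translate([396, 110, 0]) cube([38, 38, 375]);
translate([119, 401, 0]) cube([38, 38, 375]);
translate([396, 401, 0]) cube([38, 38, 375]);
translate([157, 110, 146]) cube([239, 38, 24]);
translate([157, 401, 146]) cube([239, 38, 24]);
translate([119, 148, 146]) cube([38, 253, 24]);
translate([396, 148, 146]) cube([38, 253, 24]);


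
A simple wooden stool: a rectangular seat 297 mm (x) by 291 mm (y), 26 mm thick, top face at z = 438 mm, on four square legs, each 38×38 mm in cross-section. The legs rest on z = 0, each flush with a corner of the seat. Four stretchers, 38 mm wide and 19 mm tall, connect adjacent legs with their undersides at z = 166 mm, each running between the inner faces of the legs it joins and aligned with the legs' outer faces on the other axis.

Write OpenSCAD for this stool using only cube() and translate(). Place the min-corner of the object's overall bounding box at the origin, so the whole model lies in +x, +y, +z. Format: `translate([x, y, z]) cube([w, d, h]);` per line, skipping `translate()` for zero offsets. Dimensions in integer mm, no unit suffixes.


translate([0, 0, 412]) cube([297, 291, 26]);
cube([38, 38, 412]);
translate([259, 0, 0]) cube([38, 38, 412]);
translate([0, 253, 0]) cube([38, 38, 412]);
translate([259, 253, 0]) cube([38, 38, 412]);
translate([38, 0, 166]) cube([221, 38, 19]);
translate([38, 253, 166]) cube([221, 38, 19]);
translate([0, 38, 166]) cube([38, 215, 19]);
translate([259, 38, 166]) cube([38, 215, 19]);


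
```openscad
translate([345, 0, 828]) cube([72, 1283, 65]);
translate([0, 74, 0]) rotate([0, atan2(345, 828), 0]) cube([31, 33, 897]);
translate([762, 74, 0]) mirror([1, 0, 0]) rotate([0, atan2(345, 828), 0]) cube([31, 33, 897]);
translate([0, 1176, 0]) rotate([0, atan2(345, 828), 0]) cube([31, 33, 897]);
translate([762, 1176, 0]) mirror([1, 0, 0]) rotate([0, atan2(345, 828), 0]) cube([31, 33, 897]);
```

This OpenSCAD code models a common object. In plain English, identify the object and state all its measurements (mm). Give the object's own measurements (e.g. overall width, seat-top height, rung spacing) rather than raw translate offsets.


A sawhorse. A 72×1283×65 mm beam (x, y, z) sits on two A-frame leg pairs. Each pair is two raked legs of 31×33 mm section (33 mm along y) splaying symmetrically in x. Each leg rises 828 mm vertically over 345 mm of horizontal reach and is 897 mm long along its own axis. Every leg's outer bottom edge rests on the floor and its outer top edge meets a bottom edge of the beam — the left legs (tilting toward +x) meet the beam's −x bottom edge, the right legs (their mirror images, tilting toward −x) meet its +x bottom edge — so the leg tops tuck under the beam, the beam's underside is 828 mm above the floor, and the feet are 762 mm apart outside-to-outside with the beam centred between them. The two leg pairs are set in 74 mm from either end of the beam.


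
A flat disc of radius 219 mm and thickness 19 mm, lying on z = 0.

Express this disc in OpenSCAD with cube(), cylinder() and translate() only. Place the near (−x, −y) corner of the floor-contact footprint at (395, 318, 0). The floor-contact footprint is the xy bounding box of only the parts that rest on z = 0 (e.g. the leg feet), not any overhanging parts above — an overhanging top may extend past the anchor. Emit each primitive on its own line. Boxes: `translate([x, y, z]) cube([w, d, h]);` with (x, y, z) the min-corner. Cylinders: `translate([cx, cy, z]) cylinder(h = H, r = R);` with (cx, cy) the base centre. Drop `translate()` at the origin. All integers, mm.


translate([614, 537, 0]) cylinder(h = 19, r = 219);


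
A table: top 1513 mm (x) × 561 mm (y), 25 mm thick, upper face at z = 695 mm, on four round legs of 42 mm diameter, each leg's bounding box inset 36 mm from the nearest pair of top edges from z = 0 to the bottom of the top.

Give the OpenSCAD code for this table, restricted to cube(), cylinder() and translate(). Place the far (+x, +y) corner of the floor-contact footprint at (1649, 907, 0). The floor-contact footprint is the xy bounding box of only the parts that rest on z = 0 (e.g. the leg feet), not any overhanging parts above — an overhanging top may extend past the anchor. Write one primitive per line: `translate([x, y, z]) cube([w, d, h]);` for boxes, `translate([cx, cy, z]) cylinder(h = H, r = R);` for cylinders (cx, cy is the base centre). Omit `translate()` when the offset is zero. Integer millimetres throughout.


// leg_h = 695 - 25 = 670
translate([172, 382, 670]) cube([1513, 561, 25]);
translate([229, 439, 0]) cylinder(h = 670, r = 21);
translate([1628, 439, 0]) cylinder(h = 670, r = 21);
translate([229, 886, 0]) cylinder(h = 670, r = 21);
translate([1628, 886, 0]) cylinder(h = 670, r = 21);


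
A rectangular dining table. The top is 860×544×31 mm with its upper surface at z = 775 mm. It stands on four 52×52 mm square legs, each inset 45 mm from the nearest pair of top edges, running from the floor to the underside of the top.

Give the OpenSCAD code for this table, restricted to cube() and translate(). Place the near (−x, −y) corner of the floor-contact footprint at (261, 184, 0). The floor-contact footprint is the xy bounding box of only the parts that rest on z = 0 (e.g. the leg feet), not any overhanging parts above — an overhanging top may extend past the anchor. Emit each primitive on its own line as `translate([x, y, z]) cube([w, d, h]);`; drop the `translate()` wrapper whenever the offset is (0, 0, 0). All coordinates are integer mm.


// leg_h = 775 - 31 = 744
translate([216, 139, 744]) cube([860, 544, 31]);
translate([261, 184, 0]) cube([52, 52, 744]);
translate([979, 184, 0]) cube([52, 52, 744]);
translate([261, 586, 0]) cube([52, 52, 744]);
translate([979, 586, 0]) cube([52, 52, 744]);


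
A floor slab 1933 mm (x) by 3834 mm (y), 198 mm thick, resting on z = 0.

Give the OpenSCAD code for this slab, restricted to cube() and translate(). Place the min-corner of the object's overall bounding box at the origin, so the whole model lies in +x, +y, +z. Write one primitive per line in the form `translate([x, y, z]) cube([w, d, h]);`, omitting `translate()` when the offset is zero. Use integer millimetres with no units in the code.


cube([1933, 3834, 198]);


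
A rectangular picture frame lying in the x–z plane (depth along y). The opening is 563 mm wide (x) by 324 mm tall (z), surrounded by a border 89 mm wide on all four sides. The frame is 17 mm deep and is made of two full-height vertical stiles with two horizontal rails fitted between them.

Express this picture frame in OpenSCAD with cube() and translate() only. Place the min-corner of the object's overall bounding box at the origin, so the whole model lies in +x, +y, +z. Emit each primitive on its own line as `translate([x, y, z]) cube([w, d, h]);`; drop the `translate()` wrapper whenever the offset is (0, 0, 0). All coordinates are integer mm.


cube([89, 17, 502]);
translate([652, 0, 0]) cube([89, 17, 502]);
translate([89, 0, 0]) cube([563, 17, 89]);
translate([89, 0, 413]) cube([563, 17, 89]);


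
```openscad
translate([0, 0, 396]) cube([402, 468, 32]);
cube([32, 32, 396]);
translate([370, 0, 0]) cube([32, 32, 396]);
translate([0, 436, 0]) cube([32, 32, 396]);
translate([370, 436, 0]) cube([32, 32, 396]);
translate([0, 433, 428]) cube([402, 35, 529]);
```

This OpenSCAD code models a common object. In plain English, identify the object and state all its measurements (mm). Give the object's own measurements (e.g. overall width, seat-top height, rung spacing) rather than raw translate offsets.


A chair. The seat is a 402×468×32 mm slab with its top at z = 428 mm, on four 32×32 mm corner legs (flush with the seat edges, standing on z = 0). A flat backrest 35 mm thick, 529 mm tall, spans the full seat width and rises from the seat top along its +y edge, rear face flush with the rear of the seat.


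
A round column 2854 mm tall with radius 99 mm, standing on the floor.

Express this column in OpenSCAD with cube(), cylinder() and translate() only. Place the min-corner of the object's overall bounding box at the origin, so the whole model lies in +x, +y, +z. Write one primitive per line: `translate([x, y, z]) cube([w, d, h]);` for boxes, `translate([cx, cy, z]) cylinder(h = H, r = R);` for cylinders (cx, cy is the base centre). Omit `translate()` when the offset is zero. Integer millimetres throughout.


translate([99, 99, 0]) cylinder(h = 2854, r = 99);


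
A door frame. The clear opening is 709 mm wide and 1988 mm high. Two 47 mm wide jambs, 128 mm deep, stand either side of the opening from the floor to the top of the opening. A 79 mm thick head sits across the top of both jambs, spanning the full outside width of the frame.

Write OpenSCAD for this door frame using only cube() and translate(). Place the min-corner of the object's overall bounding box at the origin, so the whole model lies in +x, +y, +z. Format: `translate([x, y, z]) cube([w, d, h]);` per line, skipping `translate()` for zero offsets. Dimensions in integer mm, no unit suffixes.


cube([47, 128, 1988]);
translate([756, 0, 0]) cube([47, 128, 1988]);
translate([0, 0, 1988]) cube([803, 128, 79]);


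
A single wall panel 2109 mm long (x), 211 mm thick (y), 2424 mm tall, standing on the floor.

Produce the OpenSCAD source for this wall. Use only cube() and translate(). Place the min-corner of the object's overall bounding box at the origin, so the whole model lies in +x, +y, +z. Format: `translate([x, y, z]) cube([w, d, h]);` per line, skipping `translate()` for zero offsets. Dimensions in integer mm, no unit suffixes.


cube([2109, 211, 2424]);


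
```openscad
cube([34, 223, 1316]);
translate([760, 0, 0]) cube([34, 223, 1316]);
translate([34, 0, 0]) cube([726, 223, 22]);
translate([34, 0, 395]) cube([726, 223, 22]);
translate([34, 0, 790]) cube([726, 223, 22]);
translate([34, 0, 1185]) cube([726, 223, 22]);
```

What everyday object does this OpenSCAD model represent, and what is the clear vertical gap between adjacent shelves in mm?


A bookshelf. The clear shelf gap is 373 mm.

Two tall side panels with 4 horizontal boards between them — a bookshelf. The first two shelf undersides are at z = 0 and z = 395; with shelf thickness 22, the clear gap is 395 − 0 − 22 = 373 mm.


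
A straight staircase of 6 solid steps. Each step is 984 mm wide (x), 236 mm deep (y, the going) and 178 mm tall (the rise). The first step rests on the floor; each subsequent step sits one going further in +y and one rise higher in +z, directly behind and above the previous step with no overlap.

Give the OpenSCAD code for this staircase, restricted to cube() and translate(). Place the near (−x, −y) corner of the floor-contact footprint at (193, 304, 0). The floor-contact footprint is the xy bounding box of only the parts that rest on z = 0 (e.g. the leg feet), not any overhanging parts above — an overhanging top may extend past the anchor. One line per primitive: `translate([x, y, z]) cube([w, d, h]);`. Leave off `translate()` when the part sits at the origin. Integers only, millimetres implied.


translate([193, 304, 0]) cube([984, 236, 178]);
translate([193, 540, 178]) cube([984, 236, 178]);
translate([193, 776, 356]) cube([984, 236, 178]);
translate([193, 1012, 534]) cube([984, 236, 178]);
translate([193, 1248, 712]) cube([984, 236, 178]);
translate([193, 1484, 890]) cube([984, 236, 178]);


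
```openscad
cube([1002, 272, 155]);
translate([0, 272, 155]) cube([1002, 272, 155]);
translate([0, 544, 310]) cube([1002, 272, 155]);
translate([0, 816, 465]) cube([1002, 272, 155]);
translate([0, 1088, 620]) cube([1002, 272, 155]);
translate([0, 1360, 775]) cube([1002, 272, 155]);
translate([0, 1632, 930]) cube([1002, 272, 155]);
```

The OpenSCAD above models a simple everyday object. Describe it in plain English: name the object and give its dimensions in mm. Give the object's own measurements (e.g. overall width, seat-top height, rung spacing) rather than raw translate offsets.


A straight staircase of 7 solid steps. Each step is 1002 mm wide (x), 272 mm deep (y, the going) and 155 mm tall (the rise). The first step rests on the floor; each subsequent step sits one going further in +y and one rise higher in +z, directly behind and above the previous step with no overlap.


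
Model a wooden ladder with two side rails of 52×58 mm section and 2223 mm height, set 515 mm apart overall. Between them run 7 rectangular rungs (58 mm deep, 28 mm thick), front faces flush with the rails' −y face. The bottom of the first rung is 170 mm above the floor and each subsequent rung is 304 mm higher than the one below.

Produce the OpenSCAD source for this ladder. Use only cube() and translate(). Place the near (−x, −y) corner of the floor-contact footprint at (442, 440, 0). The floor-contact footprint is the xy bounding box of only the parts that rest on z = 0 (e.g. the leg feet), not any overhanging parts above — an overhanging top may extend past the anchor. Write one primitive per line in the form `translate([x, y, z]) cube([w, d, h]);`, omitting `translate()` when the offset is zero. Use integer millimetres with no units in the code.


translate([442, 440, 0]) cube([52, 58, 2223]);
translate([905, 440, 0]) cube([52, 58, 2223]);
translate([494, 440, 170]) cube([411, 58, 28]);
translate([494, 440, 474]) cube([411, 58, 28]);
translate([494, 440, 778]) cube([411, 58, 28]);
translate([494, 440, 1082]) cube([411, 58, 28]);
translate([494, 440, 1386]) cube([411, 58, 28]);
translate([494, 440, 1690]) cube([411, 58, 28]);
translate([494, 440, 1994]) cube([411, 58, 28]);


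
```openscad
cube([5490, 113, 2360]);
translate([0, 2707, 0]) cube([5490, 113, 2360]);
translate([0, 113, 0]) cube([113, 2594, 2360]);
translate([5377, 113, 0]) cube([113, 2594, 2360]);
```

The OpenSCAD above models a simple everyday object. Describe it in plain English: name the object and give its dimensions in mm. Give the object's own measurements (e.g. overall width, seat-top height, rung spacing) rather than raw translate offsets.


The wall frame of a small rectangular building: four walls, each 2360 mm tall and 113 mm thick, enclosing a footprint 5490 mm (x) by 2820 mm (y) outside-to-outside, with no floor or roof. The front and back walls (the −y and +y sides) span the full width; the two side walls fit between them.


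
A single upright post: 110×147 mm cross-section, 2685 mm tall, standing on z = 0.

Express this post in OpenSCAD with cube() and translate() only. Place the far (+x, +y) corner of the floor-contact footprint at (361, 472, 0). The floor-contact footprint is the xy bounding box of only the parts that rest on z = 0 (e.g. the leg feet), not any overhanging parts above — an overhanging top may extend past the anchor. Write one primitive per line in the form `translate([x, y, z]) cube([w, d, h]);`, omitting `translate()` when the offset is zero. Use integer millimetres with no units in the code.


translate([251, 325, 0]) cube([110, 147, 2685]);


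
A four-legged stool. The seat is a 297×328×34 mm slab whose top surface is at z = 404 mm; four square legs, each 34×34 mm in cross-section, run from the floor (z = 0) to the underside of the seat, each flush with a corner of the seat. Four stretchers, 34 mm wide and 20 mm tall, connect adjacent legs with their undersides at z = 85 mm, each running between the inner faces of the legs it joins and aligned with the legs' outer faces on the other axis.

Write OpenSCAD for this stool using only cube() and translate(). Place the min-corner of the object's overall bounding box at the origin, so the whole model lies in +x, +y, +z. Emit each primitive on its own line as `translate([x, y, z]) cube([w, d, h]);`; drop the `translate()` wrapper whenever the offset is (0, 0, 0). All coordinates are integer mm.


translate([0, 0, 370]) cube([297, 328, 34]);
cube([34, 34, 370]);
translate([263, 0, 0]) cube([34, 34, 370]);
translate([0, 294, 0]) cube([34, 34, 370]);
translate([263, 294, 0]) cube([34, 34, 370]);
translate([34, 0, 85]) cube([229, 34, 20]);
translate([34, 294, 85]) cube([229, 34, 20]);
translate([0, 34, 85]) cube([34, 260, 20]);
translate([263, 34, 85]) cube([34, 260, 20]);


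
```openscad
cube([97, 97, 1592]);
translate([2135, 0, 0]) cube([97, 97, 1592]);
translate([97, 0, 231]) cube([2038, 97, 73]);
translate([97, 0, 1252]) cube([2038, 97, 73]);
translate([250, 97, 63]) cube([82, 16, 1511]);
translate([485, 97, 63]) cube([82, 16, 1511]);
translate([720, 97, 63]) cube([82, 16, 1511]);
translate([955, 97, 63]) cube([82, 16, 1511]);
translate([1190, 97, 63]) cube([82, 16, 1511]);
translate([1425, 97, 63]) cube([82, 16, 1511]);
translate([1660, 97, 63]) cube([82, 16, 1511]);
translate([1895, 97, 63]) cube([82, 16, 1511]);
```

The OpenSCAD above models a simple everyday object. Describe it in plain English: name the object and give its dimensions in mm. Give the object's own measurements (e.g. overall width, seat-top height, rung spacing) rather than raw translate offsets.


A fence section. Two 97×97 mm posts, 1592 mm tall, stand on the floor with a clear span of 2038 mm between their inner faces. Two horizontal rails of 97×73 mm section span the gap between the posts with their undersides at z = 231 mm and z = 1252 mm, flush with the posts' −y face. 8 pickets, each 82 mm wide, 16 mm thick and 1511 mm tall, are fixed to the +y face of the rails with their bottoms at z = 63 mm, spaced across the span with a 153 mm gap after the −x post and between neighbouring pickets, with 158 mm left before the +x post.


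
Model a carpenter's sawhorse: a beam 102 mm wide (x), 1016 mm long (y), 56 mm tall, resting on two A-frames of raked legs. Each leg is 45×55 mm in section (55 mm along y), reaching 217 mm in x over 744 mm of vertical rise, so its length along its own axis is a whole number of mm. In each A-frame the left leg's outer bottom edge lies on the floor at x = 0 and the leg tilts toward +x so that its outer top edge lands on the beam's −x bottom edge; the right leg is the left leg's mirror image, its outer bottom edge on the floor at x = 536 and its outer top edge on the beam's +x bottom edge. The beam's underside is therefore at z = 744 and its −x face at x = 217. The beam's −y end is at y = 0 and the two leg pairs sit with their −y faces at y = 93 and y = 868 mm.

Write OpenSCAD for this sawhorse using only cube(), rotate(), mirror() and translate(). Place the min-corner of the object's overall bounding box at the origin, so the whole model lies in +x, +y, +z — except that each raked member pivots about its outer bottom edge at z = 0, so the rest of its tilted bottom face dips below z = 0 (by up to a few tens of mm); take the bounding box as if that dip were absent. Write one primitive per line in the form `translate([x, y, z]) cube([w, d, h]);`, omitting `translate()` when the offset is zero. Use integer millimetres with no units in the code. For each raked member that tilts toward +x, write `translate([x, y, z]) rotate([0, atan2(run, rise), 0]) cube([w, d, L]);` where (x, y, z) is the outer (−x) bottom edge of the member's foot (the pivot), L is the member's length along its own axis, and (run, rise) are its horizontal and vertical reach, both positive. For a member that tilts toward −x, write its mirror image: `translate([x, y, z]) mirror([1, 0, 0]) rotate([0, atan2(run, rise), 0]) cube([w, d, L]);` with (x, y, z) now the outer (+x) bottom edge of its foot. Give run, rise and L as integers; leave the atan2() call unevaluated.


translate([217, 0, 744]) cube([102, 1016, 56]);
translate([0, 93, 0]) rotate([0, atan2(217, 744), 0]) cube([45, 55, 775]);
translate([536, 93, 0]) mirror([1, 0, 0]) rotate([0, atan2(217, 744), 0]) cube([45, 55, 775]);
translate([0, 868, 0]) rotate([0, atan2(217, 744), 0]) cube([45, 55, 775]);
translate([536, 868, 0]) mirror([1, 0, 0]) rotate([0, atan2(217, 744), 0]) cube([45, 55, 775]);


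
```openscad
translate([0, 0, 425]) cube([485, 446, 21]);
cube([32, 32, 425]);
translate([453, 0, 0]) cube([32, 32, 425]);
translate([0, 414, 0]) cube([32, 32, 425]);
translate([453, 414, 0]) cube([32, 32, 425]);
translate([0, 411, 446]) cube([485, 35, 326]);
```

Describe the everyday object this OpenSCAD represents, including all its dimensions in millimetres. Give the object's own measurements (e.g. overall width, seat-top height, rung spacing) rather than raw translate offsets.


A chair. The seat is a 485×446×21 mm slab with its top at z = 446 mm, on four 32×32 mm corner legs (flush with the seat edges, standing on z = 0). A flat backrest 35 mm thick, 326 mm tall, spans the full seat width and rises from the seat top along its +y edge, rear face flush with the rear of the seat.


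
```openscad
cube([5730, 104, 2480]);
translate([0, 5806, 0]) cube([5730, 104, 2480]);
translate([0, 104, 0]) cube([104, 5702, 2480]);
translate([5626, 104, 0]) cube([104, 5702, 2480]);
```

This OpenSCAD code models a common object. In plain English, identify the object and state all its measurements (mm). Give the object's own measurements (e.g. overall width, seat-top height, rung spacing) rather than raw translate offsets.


The wall frame of a small rectangular building: four walls, each 2480 mm tall and 104 mm thick, enclosing a footprint 5730 mm (x) by 5910 mm (y) outside-to-outside, with no floor or roof. The front and back walls (the −y and +y sides) span the full width; the two side walls fit between them.


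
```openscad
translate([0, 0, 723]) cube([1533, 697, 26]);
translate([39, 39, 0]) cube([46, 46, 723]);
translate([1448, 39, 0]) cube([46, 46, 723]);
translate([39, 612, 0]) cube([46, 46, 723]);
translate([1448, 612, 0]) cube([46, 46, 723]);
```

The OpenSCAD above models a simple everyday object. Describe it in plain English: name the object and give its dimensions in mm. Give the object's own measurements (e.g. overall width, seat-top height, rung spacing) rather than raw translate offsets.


A rectangular dining table. The top is 1533×697×26 mm with its upper surface at z = 749 mm. It stands on four 46×46 mm square legs, each inset 39 mm from the nearest pair of top edges, running from the floor to the underside of the top.


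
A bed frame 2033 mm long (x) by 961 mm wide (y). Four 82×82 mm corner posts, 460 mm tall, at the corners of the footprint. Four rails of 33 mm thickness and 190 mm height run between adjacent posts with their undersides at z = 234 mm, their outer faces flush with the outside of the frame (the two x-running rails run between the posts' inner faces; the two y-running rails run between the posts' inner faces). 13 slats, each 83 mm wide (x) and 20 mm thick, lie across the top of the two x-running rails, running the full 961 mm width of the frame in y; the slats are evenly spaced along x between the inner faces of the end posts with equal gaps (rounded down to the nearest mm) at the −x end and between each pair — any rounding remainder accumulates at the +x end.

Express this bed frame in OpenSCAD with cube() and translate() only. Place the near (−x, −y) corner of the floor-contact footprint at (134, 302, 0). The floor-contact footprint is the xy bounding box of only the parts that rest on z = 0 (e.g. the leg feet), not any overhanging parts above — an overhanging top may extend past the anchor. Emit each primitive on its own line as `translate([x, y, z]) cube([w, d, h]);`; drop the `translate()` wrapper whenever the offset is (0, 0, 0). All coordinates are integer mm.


// slat z = rail_z + rail_h = 234 + 190 = 424
// slat gap = ⌊(1869 − 13·83) / 14⌋ = 56
translate([134, 302, 0]) cube([82, 82, 460]);
translate([134, 1181, 0]) cube([82, 82, 460]);
translate([2085, 302, 0]) cube([82, 82, 460]);
translate([2085, 1181, 0]) cube([82, 82, 460]);
translate([216, 302, 234]) cube([1869, 33, 190]);
translate([216, 1230, 234]) cube([1869, 33, 190]);
translate([134, 384, 234]) cube([33, 797, 190]);
translate([2134, 384, 234]) cube([33, 797, 190]);
translate([272, 302, 424]) cube([83, 961, 20]);
translate([411, 302, 424]) cube([83, 961, 20]);
translate([550, 302, 424]) cube([83, 961, 20]);
translate([689, 302, 424]) cube([83, 961, 20]);
translate([828, 302, 424]) cube([83, 961, 20]);
translate([967, 302, 424]) cube([83, 961, 20]);
translate([1106, 302, 424]) cube([83, 961, 20]);
translate([1245, 302, 424]) cube([83, 961, 20]);
translate([1384, 302, 424]) cube([83, 961, 20]);
translate([1523, 302, 424]) cube([83, 961, 20]);
translate([1662, 302, 424]) cube([83, 961, 20]);
translate([1801, 302, 424]) cube([83, 961, 20]);
translate([1940, 302, 424]) cube([83, 961, 20]);


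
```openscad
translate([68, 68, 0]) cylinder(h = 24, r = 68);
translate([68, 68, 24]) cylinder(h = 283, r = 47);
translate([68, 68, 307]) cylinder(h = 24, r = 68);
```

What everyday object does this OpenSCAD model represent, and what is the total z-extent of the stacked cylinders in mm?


A spool. The overall height is 331 mm.

Three coaxial cylinders, large–small–large — a spool. Two 24 mm flanges and a 283 mm core give 24 + 283 + 24 = 331 mm.


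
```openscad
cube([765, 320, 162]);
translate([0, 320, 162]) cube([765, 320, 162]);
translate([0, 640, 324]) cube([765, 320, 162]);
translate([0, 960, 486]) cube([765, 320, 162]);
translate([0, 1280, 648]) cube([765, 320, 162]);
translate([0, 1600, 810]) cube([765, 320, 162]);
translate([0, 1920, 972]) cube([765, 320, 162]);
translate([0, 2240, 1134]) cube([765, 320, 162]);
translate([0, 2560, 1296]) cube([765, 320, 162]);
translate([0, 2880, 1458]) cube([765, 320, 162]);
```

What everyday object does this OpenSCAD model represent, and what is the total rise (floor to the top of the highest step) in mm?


A staircase. The total rise is 1620 mm.

10 identical blocks, each offset up and back from the previous — a staircase. Each step is 162 mm tall and there are 10 of them, so the total rise is 10 × 162 = 1620 mm.


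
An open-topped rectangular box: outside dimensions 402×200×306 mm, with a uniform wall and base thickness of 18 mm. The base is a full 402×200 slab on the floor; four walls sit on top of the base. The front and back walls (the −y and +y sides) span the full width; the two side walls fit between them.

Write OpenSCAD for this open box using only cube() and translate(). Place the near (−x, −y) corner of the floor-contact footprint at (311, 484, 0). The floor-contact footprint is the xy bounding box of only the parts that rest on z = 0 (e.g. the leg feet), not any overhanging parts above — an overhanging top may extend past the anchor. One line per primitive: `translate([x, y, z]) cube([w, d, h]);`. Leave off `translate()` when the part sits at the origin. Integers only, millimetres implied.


translate([311, 484, 0]) cube([402, 200, 18]);
translate([311, 484, 18]) cube([402, 18, 288]);
translate([311, 666, 18]) cube([402, 18, 288]);
translate([311, 502, 18]) cube([18, 164, 288]);
translate([695, 502, 18]) cube([18, 164, 288]);


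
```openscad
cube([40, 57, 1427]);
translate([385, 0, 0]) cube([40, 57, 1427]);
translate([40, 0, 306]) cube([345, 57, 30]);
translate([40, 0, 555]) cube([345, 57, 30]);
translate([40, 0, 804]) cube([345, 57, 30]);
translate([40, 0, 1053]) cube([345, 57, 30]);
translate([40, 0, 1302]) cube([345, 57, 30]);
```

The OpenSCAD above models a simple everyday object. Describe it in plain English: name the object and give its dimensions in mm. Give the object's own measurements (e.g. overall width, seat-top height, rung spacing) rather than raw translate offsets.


A straight ladder. Two 40×57 mm vertical rails, 1427 mm tall, stand 425 mm apart (outside-to-outside) with their front faces coplanar on the −y side. 5 rungs, each 57 mm deep and 30 mm tall, span between the inner faces of the rails, front faces flush with the rails. The lowest rung's underside is at z = 306 mm and rungs are spaced 249 mm apart (underside to underside).


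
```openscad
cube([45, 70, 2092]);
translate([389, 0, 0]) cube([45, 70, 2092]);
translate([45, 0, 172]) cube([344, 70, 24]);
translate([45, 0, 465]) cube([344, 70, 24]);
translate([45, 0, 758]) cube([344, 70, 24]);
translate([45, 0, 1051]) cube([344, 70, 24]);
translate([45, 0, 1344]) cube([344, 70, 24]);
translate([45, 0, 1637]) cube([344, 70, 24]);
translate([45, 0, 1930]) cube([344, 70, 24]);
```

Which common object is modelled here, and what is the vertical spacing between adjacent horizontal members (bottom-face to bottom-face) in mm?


A ladder. The rung spacing is 293 mm.

Two tall 45×70 posts with 7 short bars between them — a ladder. Adjacent rungs sit at z = 172 and z = 465, so the spacing is 465 − 172 = 293 mm.


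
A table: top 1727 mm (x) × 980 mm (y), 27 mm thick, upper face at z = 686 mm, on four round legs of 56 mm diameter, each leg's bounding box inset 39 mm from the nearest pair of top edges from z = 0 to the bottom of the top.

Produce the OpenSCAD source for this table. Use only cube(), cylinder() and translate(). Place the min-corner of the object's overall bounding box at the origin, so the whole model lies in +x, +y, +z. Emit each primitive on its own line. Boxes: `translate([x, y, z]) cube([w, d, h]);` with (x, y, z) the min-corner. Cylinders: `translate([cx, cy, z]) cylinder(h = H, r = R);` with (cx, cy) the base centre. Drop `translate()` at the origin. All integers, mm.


translate([0, 0, 659]) cube([1727, 980, 27]);
translate([67, 67, 0]) cylinder(h = 659, r = 28);
translate([1660, 67, 0]) cylinder(h = 659, r = 28);
translate([67, 913, 0]) cylinder(h = 659, r = 28);
translate([1660, 913, 0]) cylinder(h = 659, r = 28);


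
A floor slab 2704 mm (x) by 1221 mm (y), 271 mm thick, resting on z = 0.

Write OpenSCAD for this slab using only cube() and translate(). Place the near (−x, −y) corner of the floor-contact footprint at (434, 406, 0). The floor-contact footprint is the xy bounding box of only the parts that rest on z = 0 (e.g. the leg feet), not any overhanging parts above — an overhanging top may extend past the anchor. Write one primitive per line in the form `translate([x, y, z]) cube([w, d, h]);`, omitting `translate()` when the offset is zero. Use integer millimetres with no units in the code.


translate([434, 406, 0]) cube([2704, 1221, 271]);


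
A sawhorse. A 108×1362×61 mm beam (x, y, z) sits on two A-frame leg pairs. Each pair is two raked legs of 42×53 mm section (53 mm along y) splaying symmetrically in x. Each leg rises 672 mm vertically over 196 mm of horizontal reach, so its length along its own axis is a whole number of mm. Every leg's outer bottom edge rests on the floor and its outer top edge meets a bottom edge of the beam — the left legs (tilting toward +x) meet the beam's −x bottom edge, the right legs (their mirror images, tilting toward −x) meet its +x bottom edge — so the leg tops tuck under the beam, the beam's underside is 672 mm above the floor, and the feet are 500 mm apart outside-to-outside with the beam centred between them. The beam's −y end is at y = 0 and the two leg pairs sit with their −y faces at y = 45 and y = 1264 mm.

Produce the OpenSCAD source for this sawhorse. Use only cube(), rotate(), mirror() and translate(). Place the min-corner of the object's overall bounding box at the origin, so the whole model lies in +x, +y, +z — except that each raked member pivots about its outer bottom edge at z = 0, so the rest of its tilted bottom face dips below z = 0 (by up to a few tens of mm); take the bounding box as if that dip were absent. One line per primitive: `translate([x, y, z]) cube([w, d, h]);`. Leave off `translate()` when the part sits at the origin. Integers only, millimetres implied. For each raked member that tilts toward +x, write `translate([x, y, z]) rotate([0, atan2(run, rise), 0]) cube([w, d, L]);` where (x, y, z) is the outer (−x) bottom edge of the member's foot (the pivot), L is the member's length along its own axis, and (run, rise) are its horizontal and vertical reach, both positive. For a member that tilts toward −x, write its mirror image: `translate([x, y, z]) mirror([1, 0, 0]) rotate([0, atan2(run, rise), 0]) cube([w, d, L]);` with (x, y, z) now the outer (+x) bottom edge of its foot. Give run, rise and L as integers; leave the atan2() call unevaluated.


translate([196, 0, 672]) cube([108, 1362, 61]);
translate([0, 45, 0]) rotate([0, atan2(196, 672), 0]) cube([42, 53, 700]);
translate([500, 45, 0]) mirror([1, 0, 0]) rotate([0, atan2(196, 672), 0]) cube([42, 53, 700]);
translate([0, 1264, 0]) rotate([0, atan2(196, 672), 0]) cube([42, 53, 700]);
translate([500, 1264, 0]) mirror([1, 0, 0]) rotate([0, atan2(196, 672), 0]) cube([42, 53, 700]);


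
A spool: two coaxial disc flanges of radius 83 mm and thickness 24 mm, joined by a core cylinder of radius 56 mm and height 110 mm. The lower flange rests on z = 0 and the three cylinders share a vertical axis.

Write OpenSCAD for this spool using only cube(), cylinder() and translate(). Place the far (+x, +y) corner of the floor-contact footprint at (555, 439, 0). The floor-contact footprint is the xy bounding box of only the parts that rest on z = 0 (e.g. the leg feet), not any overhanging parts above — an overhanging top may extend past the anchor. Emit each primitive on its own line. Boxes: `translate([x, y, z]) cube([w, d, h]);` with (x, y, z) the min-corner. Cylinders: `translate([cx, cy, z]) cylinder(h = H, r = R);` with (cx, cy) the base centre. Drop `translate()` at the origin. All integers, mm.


translate([472, 356, 0]) cylinder(h = 24, r = 83);
translate([472, 356, 24]) cylinder(h = 110, r = 56);
translate([472, 356, 134]) cylinder(h = 24, r = 83);


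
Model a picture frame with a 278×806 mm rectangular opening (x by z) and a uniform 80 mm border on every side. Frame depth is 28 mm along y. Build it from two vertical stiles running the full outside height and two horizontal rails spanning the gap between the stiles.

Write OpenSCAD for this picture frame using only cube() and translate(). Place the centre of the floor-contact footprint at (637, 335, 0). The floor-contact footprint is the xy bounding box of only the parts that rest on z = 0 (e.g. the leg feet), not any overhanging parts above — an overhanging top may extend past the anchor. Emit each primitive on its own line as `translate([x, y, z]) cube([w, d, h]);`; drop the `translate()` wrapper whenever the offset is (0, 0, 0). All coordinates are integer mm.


translate([418, 321, 0]) cube([80, 28, 966]);
translate([776, 321, 0]) cube([80, 28, 966]);
translate([498, 321, 0]) cube([278, 28, 80]);
translate([498, 321, 886]) cube([278, 28, 80]);


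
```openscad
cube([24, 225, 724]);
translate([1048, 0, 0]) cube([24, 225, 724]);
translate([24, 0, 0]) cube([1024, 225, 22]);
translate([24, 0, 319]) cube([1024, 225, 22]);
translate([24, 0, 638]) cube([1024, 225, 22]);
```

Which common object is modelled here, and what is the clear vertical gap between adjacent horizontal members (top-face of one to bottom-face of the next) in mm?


A bookshelf. The clear shelf gap is 297 mm.

Two tall side panels with 3 horizontal boards between them — a bookshelf. The first two shelf undersides are at z = 0 and z = 319; with shelf thickness 22, the clear gap is 319 − 0 − 22 = 297 mm.


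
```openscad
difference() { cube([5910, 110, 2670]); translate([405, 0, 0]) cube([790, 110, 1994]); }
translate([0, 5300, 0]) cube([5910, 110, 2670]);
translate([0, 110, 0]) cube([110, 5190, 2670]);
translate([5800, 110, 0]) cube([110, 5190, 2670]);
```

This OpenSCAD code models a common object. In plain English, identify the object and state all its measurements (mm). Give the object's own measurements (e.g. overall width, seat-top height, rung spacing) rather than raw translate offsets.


A single room: four walls, each 2670 mm tall and 110 mm thick, enclosing an outside footprint 5910×5410 mm (x × y), no floor or roof. The front and back walls (−y and +y sides) run the full x-width; the side walls fit between their inner faces. A door opening 790 mm wide and 1994 mm tall is cut through the front wall from the floor up, its −x edge 405 mm from the wall's −x end.


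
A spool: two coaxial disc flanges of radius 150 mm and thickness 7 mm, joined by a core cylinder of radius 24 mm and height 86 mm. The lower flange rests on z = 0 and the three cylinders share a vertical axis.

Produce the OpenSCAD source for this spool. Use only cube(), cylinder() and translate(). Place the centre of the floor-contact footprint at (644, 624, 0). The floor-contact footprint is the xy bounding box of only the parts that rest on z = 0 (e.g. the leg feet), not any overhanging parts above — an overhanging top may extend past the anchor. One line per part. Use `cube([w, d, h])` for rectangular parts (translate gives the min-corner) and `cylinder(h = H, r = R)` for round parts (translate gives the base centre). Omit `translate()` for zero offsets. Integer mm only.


translate([644, 624, 0]) cylinder(h = 7, r = 150);
translate([644, 624, 7]) cylinder(h = 86, r = 24);
translate([644, 624, 93]) cylinder(h = 7, r = 150);


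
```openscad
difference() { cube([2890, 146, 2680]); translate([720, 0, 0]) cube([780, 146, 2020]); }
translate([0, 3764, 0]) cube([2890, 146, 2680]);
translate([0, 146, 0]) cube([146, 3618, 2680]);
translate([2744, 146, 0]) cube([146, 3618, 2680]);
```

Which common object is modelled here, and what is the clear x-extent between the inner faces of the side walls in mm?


A single room. The interior width is 2598 mm.

Four walls enclosing a rectangle with a door in the front wall — a room. Outside width 2890 minus two 146 mm walls gives 2598 mm.


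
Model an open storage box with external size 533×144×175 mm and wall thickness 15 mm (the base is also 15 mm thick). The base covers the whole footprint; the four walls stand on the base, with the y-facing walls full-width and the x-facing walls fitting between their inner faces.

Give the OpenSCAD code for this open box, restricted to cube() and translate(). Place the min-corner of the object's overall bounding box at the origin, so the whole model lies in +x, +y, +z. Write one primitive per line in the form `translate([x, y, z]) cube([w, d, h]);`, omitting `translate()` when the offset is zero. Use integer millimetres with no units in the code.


cube([533, 144, 15]);
translate([0, 0, 15]) cube([533, 15, 160]);
translate([0, 129, 15]) cube([533, 15, 160]);
translate([0, 15, 15]) cube([15, 114, 160]);
translate([518, 15, 15]) cube([15, 114, 160]);


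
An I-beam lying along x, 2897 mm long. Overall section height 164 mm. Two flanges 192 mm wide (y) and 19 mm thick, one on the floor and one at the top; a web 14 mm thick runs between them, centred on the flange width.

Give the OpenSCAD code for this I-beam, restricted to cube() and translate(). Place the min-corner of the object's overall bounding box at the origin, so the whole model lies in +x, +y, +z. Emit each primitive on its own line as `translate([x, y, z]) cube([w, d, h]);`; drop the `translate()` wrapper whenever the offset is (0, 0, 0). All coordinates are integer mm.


cube([2897, 192, 19]);
translate([0, 89, 19]) cube([2897, 14, 126]);
translate([0, 0, 145]) cube([2897, 192, 19]);
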